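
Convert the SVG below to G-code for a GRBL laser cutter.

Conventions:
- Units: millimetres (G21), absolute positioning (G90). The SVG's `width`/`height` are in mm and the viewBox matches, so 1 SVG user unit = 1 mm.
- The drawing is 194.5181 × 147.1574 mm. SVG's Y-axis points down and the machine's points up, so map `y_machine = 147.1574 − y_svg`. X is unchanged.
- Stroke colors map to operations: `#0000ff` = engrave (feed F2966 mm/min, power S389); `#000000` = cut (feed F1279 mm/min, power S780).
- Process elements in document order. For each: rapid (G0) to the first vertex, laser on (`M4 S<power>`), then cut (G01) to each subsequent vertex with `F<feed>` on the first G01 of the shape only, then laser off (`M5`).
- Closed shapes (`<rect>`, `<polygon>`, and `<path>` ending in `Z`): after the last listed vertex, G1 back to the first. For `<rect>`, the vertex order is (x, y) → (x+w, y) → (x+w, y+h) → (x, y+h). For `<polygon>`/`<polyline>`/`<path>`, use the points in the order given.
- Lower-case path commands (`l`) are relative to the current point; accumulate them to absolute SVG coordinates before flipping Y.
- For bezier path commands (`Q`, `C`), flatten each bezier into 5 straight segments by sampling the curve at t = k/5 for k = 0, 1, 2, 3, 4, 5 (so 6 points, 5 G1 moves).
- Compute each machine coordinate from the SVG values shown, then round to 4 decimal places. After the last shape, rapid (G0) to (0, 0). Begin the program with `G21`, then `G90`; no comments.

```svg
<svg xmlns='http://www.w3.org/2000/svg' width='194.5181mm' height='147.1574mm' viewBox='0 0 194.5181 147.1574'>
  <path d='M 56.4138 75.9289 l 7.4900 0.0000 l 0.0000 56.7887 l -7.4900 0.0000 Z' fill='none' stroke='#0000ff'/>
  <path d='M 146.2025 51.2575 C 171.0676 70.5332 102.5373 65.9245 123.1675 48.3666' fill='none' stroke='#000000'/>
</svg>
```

G21
G90
G0 X56.4138 Y71.2285
M4 S389
G01 X63.9038 Y71.2285 F2966
G01 X63.9038 Y14.4398
G01 X56.4138 Y14.4398
G01 X56.4138 Y71.2285
M5
G0 X146.2025 Y95.8999
M4 S780
G01 X151.3746 Y87.1131 F1279
G01 X142.8944 Y83.5337
G01 X129.5247 Y84.6368
G01 X120.0282 Y89.8974
G01 X123.1675 Y98.7908
M5
G0 X0.0000 Y0.0000

Since the viewBox matches the mm dimensions, user units are millimetres directly. The only transform is the Y-flip y_m = 147.1574 − y_svg.

Shape 1 is a rectangle drawn with `<path>`. Its stroke #0000ff means engrave at S389, F2966. After flipping Y the toolpath is (56.4138,71.2285) → (63.9038,71.2285) → (63.9038,14.4398) → (56.4138,14.4398) → (56.4138,71.2285), returning to the start.

Shape 2 is a cubic bezier drawn with `<path>`. Its stroke #000000 means cut at S780, F1279. After flipping Y the toolpath is (146.2025,95.8999) → (151.3746,87.1131) → (142.8944,83.5337) → (129.5247,84.6368) → (120.0282,89.8974) → (123.1675,98.7908).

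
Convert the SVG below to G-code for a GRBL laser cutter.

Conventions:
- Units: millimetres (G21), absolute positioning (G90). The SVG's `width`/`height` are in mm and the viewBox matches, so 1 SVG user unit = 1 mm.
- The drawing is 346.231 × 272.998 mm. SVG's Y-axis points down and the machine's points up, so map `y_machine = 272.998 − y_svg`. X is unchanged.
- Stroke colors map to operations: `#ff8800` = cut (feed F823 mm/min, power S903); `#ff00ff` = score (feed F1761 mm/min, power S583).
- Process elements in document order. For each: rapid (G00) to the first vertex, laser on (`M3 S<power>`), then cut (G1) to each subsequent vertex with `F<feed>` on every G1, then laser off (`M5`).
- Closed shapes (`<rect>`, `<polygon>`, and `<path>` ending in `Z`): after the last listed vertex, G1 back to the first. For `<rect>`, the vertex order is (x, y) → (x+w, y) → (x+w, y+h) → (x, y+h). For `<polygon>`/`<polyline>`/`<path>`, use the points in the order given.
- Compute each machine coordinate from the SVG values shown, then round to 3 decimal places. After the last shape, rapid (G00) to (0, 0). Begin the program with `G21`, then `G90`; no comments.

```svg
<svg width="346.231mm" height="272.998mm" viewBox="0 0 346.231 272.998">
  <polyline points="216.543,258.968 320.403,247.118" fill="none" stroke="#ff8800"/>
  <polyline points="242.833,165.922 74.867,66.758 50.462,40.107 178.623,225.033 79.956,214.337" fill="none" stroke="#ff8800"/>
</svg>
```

G21
G90
G00 X216.543 Y14.030
M3 S903
G1 X320.403 Y25.880 F823
M5
G00 X242.833 Y107.076
M3 S903
G1 X74.867 Y206.240 F823
G1 X50.462 Y232.891 F823
G1 X178.623 Y47.965 F823
G1 X79.956 Y58.661 F823
M5
G00 X0.000 Y0.000

Since the viewBox matches the mm dimensions, user units are millimetres directly. The only transform is the Y-flip y_m = 272.998 − y_svg.

Shape 1 is a line segment drawn with `<polyline>`. Its stroke #ff8800 means cut at S903, F823. After flipping Y the toolpath is (216.543,14.030) → (320.403,25.880).

Shape 2 is a open polyline drawn with `<polyline>`. Its stroke #ff8800 means cut at S903, F823. After flipping Y the toolpath is (242.833,107.076) → (74.867,206.240) → (50.462,232.891) → (178.623,47.965) → (79.956,58.661).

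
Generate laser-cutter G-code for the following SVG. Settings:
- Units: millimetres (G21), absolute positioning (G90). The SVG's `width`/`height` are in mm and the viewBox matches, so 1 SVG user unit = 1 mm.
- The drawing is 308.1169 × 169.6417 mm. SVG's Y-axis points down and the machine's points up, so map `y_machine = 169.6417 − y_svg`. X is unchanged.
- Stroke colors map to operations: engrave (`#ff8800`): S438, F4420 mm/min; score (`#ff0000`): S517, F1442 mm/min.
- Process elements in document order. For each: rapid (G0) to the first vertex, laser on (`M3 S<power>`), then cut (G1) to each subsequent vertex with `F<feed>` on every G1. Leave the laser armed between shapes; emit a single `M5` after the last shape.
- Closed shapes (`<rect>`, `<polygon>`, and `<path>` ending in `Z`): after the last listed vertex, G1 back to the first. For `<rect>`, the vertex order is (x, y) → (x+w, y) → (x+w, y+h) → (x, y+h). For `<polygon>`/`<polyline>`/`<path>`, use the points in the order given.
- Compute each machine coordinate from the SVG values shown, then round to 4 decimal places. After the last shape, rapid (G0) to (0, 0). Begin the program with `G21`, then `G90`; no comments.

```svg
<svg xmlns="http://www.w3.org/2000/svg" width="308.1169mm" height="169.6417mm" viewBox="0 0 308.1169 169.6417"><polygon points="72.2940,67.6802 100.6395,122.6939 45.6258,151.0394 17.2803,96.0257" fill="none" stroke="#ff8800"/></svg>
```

viewBox `0 0 308.1169 169.6417` with mm width/height → 1 unit = 1 mm. Flip: y_m = 169.6417 − y_svg.

**Shape 1** — `<polygon>` regular polygon, stroke `#ff8800` → engrave (S438, F4420). Machine vertices: (72.2940,101.9615) → (100.6395,46.9478) → (45.6258,18.6023) → (17.2803,73.6160) → (72.2940,101.9615). Closed: final G1 returns to the first vertex.

G21
G90
G0 X72.2940 Y101.9615
M3 S438
G1 X100.6395 Y46.9478 F4420
G1 X45.6258 Y18.6023 F4420
G1 X17.2803 Y73.6160 F4420
G1 X72.2940 Y101.9615 F4420
M5
G0 X0.0000 Y0.0000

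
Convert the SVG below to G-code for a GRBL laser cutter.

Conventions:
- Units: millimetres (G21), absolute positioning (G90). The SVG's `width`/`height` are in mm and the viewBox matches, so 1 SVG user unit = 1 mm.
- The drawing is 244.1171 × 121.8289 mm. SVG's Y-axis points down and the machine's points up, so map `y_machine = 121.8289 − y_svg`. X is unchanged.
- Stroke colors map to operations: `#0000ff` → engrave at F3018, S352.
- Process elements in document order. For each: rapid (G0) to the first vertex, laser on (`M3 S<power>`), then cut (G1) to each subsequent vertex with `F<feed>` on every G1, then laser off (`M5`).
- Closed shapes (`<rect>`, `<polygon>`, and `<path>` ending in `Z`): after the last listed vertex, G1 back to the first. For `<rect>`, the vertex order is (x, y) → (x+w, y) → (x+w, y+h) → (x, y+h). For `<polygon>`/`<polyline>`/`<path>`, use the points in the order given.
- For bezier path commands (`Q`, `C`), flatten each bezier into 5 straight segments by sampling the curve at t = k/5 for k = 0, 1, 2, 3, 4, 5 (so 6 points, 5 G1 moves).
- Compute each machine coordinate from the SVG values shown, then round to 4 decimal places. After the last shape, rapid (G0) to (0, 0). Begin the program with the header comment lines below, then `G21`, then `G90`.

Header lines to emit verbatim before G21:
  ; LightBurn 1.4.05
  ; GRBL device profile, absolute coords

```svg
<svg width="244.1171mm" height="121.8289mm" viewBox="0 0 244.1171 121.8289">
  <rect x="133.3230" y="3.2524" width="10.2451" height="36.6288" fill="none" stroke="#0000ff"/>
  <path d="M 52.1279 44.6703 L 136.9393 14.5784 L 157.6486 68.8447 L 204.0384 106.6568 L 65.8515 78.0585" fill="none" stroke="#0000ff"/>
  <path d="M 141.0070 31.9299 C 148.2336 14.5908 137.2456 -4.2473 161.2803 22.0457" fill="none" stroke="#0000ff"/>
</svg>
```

Since the viewBox matches the mm dimensions, user units are millimetres directly. The only transform is the Y-flip y_m = 121.8289 − y_svg.

Shape 1 is a rectangle drawn with `<rect>`. Its stroke #0000ff means engrave at S352, F3018. After flipping Y the toolpath is (133.3230,118.5765) → (143.5681,118.5765) → (143.5681,81.9477) → (133.3230,81.9477) → (133.3230,118.5765), returning to the start.

Shape 2 is a open polyline drawn with `<path>`. Its stroke #0000ff means engrave at S352, F3018. After flipping Y the toolpath is (52.1279,77.1586) → (136.9393,107.2505) → (157.6486,52.9842) → (204.0384,15.1721) → (65.8515,43.7704).

Shape 3 is a cubic bezier drawn with `<path>`. Its stroke #0000ff means engrave at S352, F3018. After flipping Y the toolpath is (141.0070,89.8990) → (143.5831,100.1093) → (144.3431,108.4411) → (145.8424,112.6562) → (150.6363,110.5163) → (161.2803,99.7832).

; LightBurn 1.4.05
; GRBL device profile, absolute coords
G21
G90
G0 X133.3230 Y118.5765
M3 S352
G1 X143.5681 Y118.5765 F3018
G1 X143.5681 Y81.9477 F3018
G1 X133.3230 Y81.9477 F3018
G1 X133.3230 Y118.5765 F3018
M5
G0 X52.1279 Y77.1586
M3 S352
G1 X136.9393 Y107.2505 F3018
G1 X157.6486 Y52.9842 F3018
G1 X204.0384 Y15.1721 F3018
G1 X65.8515 Y43.7704 F3018
M5
G0 X141.0070 Y89.8990
M3 S352
G1 X143.5831 Y100.1093 F3018
G1 X144.3431 Y108.4411 F3018
G1 X145.8424 Y112.6562 F3018
G1 X150.6363 Y110.5163 F3018
G1 X161.2803 Y99.7832 F3018
M5
G0 X0.0000 Y0.0000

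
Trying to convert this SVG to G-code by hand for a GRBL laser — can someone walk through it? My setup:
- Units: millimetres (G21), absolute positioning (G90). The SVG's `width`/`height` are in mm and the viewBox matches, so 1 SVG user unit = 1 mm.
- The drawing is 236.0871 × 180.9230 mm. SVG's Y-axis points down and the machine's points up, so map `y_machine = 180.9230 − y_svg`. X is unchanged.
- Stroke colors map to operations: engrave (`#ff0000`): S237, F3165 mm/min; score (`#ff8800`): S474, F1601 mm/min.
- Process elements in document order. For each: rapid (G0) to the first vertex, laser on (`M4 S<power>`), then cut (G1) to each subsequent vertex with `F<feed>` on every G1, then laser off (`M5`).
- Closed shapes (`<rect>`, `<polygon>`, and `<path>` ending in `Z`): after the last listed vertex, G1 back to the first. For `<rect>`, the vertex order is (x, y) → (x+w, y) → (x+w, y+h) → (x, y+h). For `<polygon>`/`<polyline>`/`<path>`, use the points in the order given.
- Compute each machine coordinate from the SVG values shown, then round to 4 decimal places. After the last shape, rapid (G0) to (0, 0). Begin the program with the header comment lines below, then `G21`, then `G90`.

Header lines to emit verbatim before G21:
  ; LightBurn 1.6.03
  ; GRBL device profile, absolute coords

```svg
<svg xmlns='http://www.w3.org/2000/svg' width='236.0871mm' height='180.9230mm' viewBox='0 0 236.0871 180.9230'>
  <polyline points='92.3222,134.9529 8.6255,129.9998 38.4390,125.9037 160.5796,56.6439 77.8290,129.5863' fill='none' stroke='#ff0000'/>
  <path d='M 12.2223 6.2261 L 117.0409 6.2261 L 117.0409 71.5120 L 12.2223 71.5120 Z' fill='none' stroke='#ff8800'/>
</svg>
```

viewBox `0 0 236.0871 180.9230` with mm width/height → 1 unit = 1 mm. Flip: y_m = 180.9230 − y_svg.

**Shape 1** — `<polyline>` open polyline, stroke `#ff0000` → engrave (S237, F3165). Machine vertices: (92.3222,45.9701) → (8.6255,50.9232) → (38.4390,55.0193) → (160.5796,124.2791) → (77.8290,51.3367). Open path.

**Shape 2** — `<path>` rectangle, stroke `#ff8800` → score (S474, F1601). Machine vertices: (12.2223,174.6969) → (117.0409,174.6969) → (117.0409,109.4110) → (12.2223,109.4110) → (12.2223,174.6969). Closed: final G1 returns to the first vertex.

; LightBurn 1.6.03
; GRBL device profile, absolute coords
G21
G90
G0 X92.3222 Y45.9701
M4 S237
G1 X8.6255 Y50.9232 F3165
G1 X38.4390 Y55.0193 F3165
G1 X160.5796 Y124.2791 F3165
G1 X77.8290 Y51.3367 F3165
M5
G0 X12.2223 Y174.6969
M4 S474
G1 X117.0409 Y174.6969 F1601
G1 X117.0409 Y109.4110 F1601
G1 X12.2223 Y109.4110 F1601
G1 X12.2223 Y174.6969 F1601
M5
G0 X0.0000 Y0.0000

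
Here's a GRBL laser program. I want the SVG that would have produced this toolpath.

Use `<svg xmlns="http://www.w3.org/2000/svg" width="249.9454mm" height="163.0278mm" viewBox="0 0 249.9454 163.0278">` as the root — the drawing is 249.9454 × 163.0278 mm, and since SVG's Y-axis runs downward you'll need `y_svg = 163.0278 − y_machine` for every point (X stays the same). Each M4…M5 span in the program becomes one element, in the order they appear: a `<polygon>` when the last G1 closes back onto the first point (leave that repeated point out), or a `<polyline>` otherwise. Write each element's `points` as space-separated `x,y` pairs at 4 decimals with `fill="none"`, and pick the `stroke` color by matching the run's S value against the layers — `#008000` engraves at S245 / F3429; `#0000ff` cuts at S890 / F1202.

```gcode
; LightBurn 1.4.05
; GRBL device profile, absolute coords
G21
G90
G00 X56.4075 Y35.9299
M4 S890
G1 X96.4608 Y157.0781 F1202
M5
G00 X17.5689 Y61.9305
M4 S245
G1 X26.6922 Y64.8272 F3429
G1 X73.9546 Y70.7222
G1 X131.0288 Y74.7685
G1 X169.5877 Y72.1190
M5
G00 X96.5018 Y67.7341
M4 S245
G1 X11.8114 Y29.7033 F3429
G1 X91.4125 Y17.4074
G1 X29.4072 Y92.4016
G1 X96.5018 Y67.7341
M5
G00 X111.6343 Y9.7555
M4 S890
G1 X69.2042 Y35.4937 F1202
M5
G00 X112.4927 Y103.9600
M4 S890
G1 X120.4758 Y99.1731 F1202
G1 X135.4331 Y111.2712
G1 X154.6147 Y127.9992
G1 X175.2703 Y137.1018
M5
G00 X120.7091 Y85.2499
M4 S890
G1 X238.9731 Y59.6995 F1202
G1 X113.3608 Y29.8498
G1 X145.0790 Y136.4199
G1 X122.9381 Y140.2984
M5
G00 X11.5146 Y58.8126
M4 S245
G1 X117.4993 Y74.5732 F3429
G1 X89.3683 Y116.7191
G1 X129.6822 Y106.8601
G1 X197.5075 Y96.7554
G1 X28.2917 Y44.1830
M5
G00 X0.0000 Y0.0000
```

Each laser-on run becomes one SVG element. Flip Y back into SVG space with y_svg = 163.0278 − y_machine.

Run 1: the run's S890 means `#0000ff` (cut). The run is open, so emit a `<polyline>` with points (Y-flipped): 56.4075,127.0979 96.4608,5.9497.

Run 2: power S245 maps to stroke `#008000` (engrave). The run is open, so emit a `<polyline>` with points (Y-flipped): 17.5689,101.0973 26.6922,98.2006 73.9546,92.3056 131.0288,88.2593 169.5877,90.9088.

Run 3: S245 ⇒ engrave layer `#008000`. The run returns to its start, so emit a `<polygon>` with points (Y-flipped): 96.5018,95.2937 11.8114,133.3245 91.4125,145.6204 29.4072,70.6262.

Run 4: S890 ⇒ cut layer `#0000ff`. The run is open, so emit a `<polyline>` with points (Y-flipped): 111.6343,153.2723 69.2042,127.5341.

Run 5: the run's S890 means `#0000ff` (cut). The run is open, so emit a `<polyline>` with points (Y-flipped): 112.4927,59.0678 120.4758,63.8547 135.4331,51.7566 154.6147,35.0286 175.2703,25.9260.

Run 6: the run's S890 means `#0000ff` (cut). The run is open, so emit a `<polyline>` with points (Y-flipped): 120.7091,77.7779 238.9731,103.3283 113.3608,133.1780 145.0790,26.6079 122.9381,22.7294.

Run 7: the run's S245 means `#008000` (engrave). The run is open, so emit a `<polyline>` with points (Y-flipped): 11.5146,104.2152 117.4993,88.4546 89.3683,46.3087 129.6822,56.1677 197.5075,66.2724 28.2917,118.8448.

<svg xmlns="http://www.w3.org/2000/svg" width="249.9454mm" height="163.0278mm" viewBox="0 0 249.9454 163.0278">
  <polyline points="56.4075,127.0979 96.4608,5.9497" fill="none" stroke="#0000ff"/>
  <polyline points="17.5689,101.0973 26.6922,98.2006 73.9546,92.3056 131.0288,88.2593 169.5877,90.9088" fill="none" stroke="#008000"/>
  <polygon points="96.5018,95.2937 11.8114,133.3245 91.4125,145.6204 29.4072,70.6262" fill="none" stroke="#008000"/>
  <polyline points="111.6343,153.2723 69.2042,127.5341" fill="none" stroke="#0000ff"/>
  <polyline points="112.4927,59.0678 120.4758,63.8547 135.4331,51.7566 154.6147,35.0286 175.2703,25.9260" fill="none" stroke="#0000ff"/>
  <polyline points="120.7091,77.7779 238.9731,103.3283 113.3608,133.1780 145.0790,26.6079 122.9381,22.7294" fill="none" stroke="#0000ff"/>
  <polyline points="11.5146,104.2152 117.4993,88.4546 89.3683,46.3087 129.6822,56.1677 197.5075,66.2724 28.2917,118.8448" fill="none" stroke="#008000"/>
</svg>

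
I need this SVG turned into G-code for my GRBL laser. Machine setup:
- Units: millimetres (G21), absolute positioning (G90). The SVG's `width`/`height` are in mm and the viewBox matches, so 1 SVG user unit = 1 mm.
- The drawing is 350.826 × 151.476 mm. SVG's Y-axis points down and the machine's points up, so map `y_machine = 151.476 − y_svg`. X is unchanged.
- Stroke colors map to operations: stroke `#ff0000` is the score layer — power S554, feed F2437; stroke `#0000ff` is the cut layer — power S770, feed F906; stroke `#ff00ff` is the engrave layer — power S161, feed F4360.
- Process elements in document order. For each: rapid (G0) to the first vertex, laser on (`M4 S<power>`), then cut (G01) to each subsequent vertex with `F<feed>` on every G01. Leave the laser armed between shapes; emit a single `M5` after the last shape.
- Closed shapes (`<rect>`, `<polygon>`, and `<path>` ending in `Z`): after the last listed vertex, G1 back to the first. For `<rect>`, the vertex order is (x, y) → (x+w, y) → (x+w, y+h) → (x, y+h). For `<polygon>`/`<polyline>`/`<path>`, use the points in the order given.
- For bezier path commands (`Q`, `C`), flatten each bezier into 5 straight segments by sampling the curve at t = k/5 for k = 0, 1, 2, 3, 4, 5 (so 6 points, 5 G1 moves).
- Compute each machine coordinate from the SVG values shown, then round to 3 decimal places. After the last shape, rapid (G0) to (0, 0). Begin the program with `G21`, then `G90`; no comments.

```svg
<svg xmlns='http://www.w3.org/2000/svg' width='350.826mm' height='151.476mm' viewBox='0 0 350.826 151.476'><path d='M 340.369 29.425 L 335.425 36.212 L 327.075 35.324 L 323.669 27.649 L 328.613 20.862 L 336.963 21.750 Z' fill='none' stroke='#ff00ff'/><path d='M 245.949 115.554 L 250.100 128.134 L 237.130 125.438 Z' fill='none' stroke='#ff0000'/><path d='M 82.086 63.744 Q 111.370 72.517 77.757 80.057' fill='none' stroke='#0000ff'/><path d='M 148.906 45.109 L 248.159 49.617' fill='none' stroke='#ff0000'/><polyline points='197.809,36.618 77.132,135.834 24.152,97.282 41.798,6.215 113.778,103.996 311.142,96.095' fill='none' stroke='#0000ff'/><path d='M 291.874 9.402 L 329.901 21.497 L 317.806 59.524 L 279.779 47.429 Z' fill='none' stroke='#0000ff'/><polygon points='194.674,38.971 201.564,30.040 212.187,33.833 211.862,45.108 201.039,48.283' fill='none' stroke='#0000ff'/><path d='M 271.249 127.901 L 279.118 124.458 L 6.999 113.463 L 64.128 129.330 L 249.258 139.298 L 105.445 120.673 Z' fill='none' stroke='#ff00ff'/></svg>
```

1 u = 1 mm; y_m = 151.476 − y.

[1] `<path>` regular polygon, #ff00ff→engrave S161 F4360: (340.369,122.051) → (335.425,115.264) → (327.075,116.152) → (323.669,123.827) → (328.613,130.614) → (336.963,129.726) → (340.369,122.051) (closed)

[2] `<path>` regular polygon, #ff0000→score S554 F2437: (245.949,35.922) → (250.100,23.342) → (237.130,26.038) → (245.949,35.922) (closed)

[3] `<path>` quadratic bezier, #0000ff→cut S770 F906: (82.086,87.732) → (91.284,84.272) → (95.450,80.911) → (94.584,77.648) → (88.686,74.484) → (77.757,71.419)

[4] `<path>` line segment, #ff0000→score S554 F2437: (148.906,106.367) → (248.159,101.859)

[5] `<polyline>` open polyline, #0000ff→cut S770 F906: (197.809,114.858) → (77.132,15.642) → (24.152,54.194) → (41.798,145.261) → (113.778,47.480) → (311.142,55.381)

[6] `<path>` regular polygon, #0000ff→cut S770 F906: (291.874,142.074) → (329.901,129.979) → (317.806,91.952) → (279.779,104.047) → (291.874,142.074) (closed)

[7] `<polygon>` regular polygon, #0000ff→cut S770 F906: (194.674,112.505) → (201.564,121.436) → (212.187,117.643) → (211.862,106.368) → (201.039,103.193) → (194.674,112.505) (closed)

[8] `<path>` closed polygon, #ff00ff→engrave S161 F4360: (271.249,23.575) → (279.118,27.018) → (6.999,38.013) → (64.128,22.146) → (249.258,12.178) → (105.445,30.803) → (271.249,23.575) (closed)

G21
G90
G0 X340.369 Y122.051
M4 S161
G01 X335.425 Y115.264 F4360
G01 X327.075 Y116.152 F4360
G01 X323.669 Y123.827 F4360
G01 X328.613 Y130.614 F4360
G01 X336.963 Y129.726 F4360
G01 X340.369 Y122.051 F4360
G0 X245.949 Y35.922
M4 S554
G01 X250.100 Y23.342 F2437
G01 X237.130 Y26.038 F2437
G01 X245.949 Y35.922 F2437
G0 X82.086 Y87.732
M4 S770
G01 X91.284 Y84.272 F906
G01 X95.450 Y80.911 F906
G01 X94.584 Y77.648 F906
G01 X88.686 Y74.484 F906
G01 X77.757 Y71.419 F906
G0 X148.906 Y106.367
M4 S554
G01 X248.159 Y101.859 F2437
G0 X197.809 Y114.858
M4 S770
G01 X77.132 Y15.642 F906
G01 X24.152 Y54.194 F906
G01 X41.798 Y145.261 F906
G01 X113.778 Y47.480 F906
G01 X311.142 Y55.381 F906
G0 X291.874 Y142.074
M4 S770
G01 X329.901 Y129.979 F906
G01 X317.806 Y91.952 F906
G01 X279.779 Y104.047 F906
G01 X291.874 Y142.074 F906
G0 X194.674 Y112.505
M4 S770
G01 X201.564 Y121.436 F906
G01 X212.187 Y117.643 F906
G01 X211.862 Y106.368 F906
G01 X201.039 Y103.193 F906
G01 X194.674 Y112.505 F906
G0 X271.249 Y23.575
M4 S161
G01 X279.118 Y27.018 F4360
G01 X6.999 Y38.013 F4360
G01 X64.128 Y22.146 F4360
G01 X249.258 Y12.178 F4360
G01 X105.445 Y30.803 F4360
G01 X271.249 Y23.575 F4360
M5
G0 X0.000 Y0.000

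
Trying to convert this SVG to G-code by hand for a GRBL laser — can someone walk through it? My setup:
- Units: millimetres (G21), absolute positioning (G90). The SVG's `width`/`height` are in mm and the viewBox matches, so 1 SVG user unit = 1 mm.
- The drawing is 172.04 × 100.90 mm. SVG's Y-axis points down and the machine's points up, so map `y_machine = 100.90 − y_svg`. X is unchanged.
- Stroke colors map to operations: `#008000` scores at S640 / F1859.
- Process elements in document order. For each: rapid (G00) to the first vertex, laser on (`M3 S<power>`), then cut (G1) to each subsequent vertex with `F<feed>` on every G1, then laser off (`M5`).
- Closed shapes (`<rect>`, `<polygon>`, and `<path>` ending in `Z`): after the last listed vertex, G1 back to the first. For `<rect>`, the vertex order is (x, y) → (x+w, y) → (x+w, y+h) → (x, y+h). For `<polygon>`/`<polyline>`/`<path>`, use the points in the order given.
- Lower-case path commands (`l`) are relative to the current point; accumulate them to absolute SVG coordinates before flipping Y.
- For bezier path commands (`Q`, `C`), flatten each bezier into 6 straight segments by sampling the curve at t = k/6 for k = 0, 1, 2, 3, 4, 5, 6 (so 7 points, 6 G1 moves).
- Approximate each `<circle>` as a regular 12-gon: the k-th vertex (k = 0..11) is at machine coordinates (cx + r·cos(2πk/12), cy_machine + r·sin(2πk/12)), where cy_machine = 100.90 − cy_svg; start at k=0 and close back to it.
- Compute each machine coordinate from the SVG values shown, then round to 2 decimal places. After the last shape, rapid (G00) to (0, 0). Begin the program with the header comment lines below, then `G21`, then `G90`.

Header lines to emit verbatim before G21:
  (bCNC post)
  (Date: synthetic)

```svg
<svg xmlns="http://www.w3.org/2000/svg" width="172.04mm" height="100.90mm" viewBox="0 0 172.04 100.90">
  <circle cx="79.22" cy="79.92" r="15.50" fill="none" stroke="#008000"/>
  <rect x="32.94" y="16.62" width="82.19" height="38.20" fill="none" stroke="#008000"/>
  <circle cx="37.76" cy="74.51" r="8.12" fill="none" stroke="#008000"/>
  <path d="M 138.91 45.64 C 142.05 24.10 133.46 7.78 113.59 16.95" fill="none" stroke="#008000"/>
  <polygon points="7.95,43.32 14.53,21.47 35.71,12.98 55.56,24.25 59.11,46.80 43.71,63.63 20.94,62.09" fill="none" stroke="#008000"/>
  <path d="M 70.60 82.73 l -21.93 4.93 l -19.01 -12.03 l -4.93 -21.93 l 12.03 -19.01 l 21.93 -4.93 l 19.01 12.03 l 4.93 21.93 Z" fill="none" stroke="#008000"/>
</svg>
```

(bCNC post)
(Date: synthetic)
G21
G90
G00 X94.72 Y20.98
M3 S640
G1 X92.64 Y28.73 F1859
G1 X86.97 Y34.40 F1859
G1 X79.22 Y36.48 F1859
G1 X71.47 Y34.40 F1859
G1 X65.80 Y28.73 F1859
G1 X63.72 Y20.98 F1859
G1 X65.80 Y13.23 F1859
G1 X71.47 Y7.56 F1859
G1 X79.22 Y5.48 F1859
G1 X86.97 Y7.56 F1859
G1 X92.64 Y13.23 F1859
G1 X94.72 Y20.98 F1859
M5
G00 X32.94 Y84.28
M3 S640
G1 X115.13 Y84.28 F1859
G1 X115.13 Y46.08 F1859
G1 X32.94 Y46.08 F1859
G1 X32.94 Y84.28 F1859
M5
G00 X45.88 Y26.39
M3 S640
G1 X44.79 Y30.45 F1859
G1 X41.82 Y33.42 F1859
G1 X37.76 Y34.51 F1859
G1 X33.70 Y33.42 F1859
G1 X30.73 Y30.45 F1859
G1 X29.64 Y26.39 F1859
G1 X30.73 Y22.33 F1859
G1 X33.70 Y19.36 F1859
G1 X37.76 Y18.27 F1859
G1 X41.82 Y19.36 F1859
G1 X44.79 Y22.33 F1859
G1 X45.88 Y26.39 F1859
M5
G00 X138.91 Y55.26
M3 S640
G1 X139.50 Y65.50 F1859
G1 X138.16 Y74.31 F1859
G1 X134.88 Y81.12 F1859
G1 X129.68 Y85.37 F1859
G1 X122.58 Y86.50 F1859
G1 X113.59 Y83.95 F1859
M5
G00 X7.95 Y57.58
M3 S640
G1 X14.53 Y79.43 F1859
G1 X35.71 Y87.92 F1859
G1 X55.56 Y76.65 F1859
G1 X59.11 Y54.10 F1859
G1 X43.71 Y37.27 F1859
G1 X20.94 Y38.81 F1859
G1 X7.95 Y57.58 F1859
M5
G00 X70.60 Y18.17
M3 S640
G1 X48.67 Y13.24 F1859
G1 X29.66 Y25.27 F1859
G1 X24.73 Y47.20 F1859
G1 X36.76 Y66.21 F1859
G1 X58.69 Y71.14 F1859
G1 X77.70 Y59.11 F1859
G1 X82.63 Y37.18 F1859
G1 X70.60 Y18.17 F1859
M5
G00 X0.00 Y0.00

Since the viewBox matches the mm dimensions, user units are millimetres directly. The only transform is the Y-flip y_m = 100.90 − y_svg.

Shape 1 is a circle drawn with `<circle>`. Its stroke #008000 means score at S640, F1859. After flipping Y the toolpath is (94.72,20.98) → (92.64,28.73) → (86.97,34.40) → (79.22,36.48) → (71.47,34.40) → (65.80,28.73) → (63.72,20.98) → (65.80,13.23) → (71.47,7.56) → (79.22,5.48) → (86.97,7.56) → (92.64,13.23) → (94.72,20.98), returning to the start.

Shape 2 is a rectangle drawn with `<rect>`. Its stroke #008000 means score at S640, F1859. After flipping Y the toolpath is (32.94,84.28) → (115.13,84.28) → (115.13,46.08) → (32.94,46.08) → (32.94,84.28), returning to the start.

Shape 3 is a circle drawn with `<circle>`. Its stroke #008000 means score at S640, F1859. After flipping Y the toolpath is (45.88,26.39) → (44.79,30.45) → (41.82,33.42) → (37.76,34.51) → (33.70,33.42) → (30.73,30.45) → (29.64,26.39) → (30.73,22.33) → (33.70,19.36) → (37.76,18.27) → (41.82,19.36) → (44.79,22.33) → (45.88,26.39), returning to the start.

Shape 4 is a cubic bezier drawn with `<path>`. Its stroke #008000 means score at S640, F1859. After flipping Y the toolpath is (138.91,55.26) → (139.50,65.50) → (138.16,74.31) → (134.88,81.12) → (129.68,85.37) → (122.58,86.50) → (113.59,83.95).

Shape 5 is a regular polygon drawn with `<polygon>`. Its stroke #008000 means score at S640, F1859. After flipping Y the toolpath is (7.95,57.58) → (14.53,79.43) → (35.71,87.92) → (55.56,76.65) → (59.11,54.10) → (43.71,37.27) → (20.94,38.81) → (7.95,57.58), returning to the start.

Shape 6 is a regular polygon drawn with `<path>`. Its stroke #008000 means score at S640, F1859. After flipping Y the toolpath is (70.60,18.17) → (48.67,13.24) → (29.66,25.27) → (24.73,47.20) → (36.76,66.21) → (58.69,71.14) → (77.70,59.11) → (82.63,37.18) → (70.60,18.17), returning to the start.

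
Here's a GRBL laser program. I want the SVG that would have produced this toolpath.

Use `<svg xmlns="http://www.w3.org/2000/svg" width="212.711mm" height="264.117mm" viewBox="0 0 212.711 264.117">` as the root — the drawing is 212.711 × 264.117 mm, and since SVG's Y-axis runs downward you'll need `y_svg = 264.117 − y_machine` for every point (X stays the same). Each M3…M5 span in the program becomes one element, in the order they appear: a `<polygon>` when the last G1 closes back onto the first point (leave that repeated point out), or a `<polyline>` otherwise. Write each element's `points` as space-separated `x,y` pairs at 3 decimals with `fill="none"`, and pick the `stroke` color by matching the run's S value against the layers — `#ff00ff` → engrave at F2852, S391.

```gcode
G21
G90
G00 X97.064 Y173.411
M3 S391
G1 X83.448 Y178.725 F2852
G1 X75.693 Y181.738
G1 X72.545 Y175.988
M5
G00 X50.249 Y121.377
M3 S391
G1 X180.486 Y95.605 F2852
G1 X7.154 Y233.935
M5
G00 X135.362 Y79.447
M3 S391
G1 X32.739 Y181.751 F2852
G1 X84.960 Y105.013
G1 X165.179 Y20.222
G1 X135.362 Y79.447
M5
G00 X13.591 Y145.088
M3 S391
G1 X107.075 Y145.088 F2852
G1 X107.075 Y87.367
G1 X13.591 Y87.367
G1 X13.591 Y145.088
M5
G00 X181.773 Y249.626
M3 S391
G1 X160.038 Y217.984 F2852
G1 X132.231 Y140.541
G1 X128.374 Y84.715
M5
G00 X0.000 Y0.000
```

<svg xmlns="http://www.w3.org/2000/svg" width="212.711mm" height="264.117mm" viewBox="0 0 212.711 264.117">
  <polyline points="97.064,90.706 83.448,85.392 75.693,82.379 72.545,88.129" fill="none" stroke="#ff00ff"/>
  <polyline points="50.249,142.740 180.486,168.512 7.154,30.182" fill="none" stroke="#ff00ff"/>
  <polygon points="135.362,184.670 32.739,82.366 84.960,159.104 165.179,243.895" fill="none" stroke="#ff00ff"/>
  <polygon points="13.591,119.029 107.075,119.029 107.075,176.750 13.591,176.750" fill="none" stroke="#ff00ff"/>
  <polyline points="181.773,14.491 160.038,46.133 132.231,123.576 128.374,179.402" fill="none" stroke="#ff00ff"/>
</svg>

Each laser-on run becomes one SVG element. Flip Y back into SVG space with y_svg = 264.117 − y_machine. Every run uses S391, so all elements get stroke `#ff00ff` (engrave).

Run 1: The run is open, so emit a `<polyline>` with points (Y-flipped): 97.064,90.706 83.448,85.392 75.693,82.379 72.545,88.129.

Run 2: The run is open, so emit a `<polyline>` with points (Y-flipped): 50.249,142.740 180.486,168.512 7.154,30.182.

Run 3: The run returns to its start, so emit a `<polygon>` with points (Y-flipped): 135.362,184.670 32.739,82.366 84.960,159.104 165.179,243.895.

Run 4: The run returns to its start, so emit a `<polygon>` with points (Y-flipped): 13.591,119.029 107.075,119.029 107.075,176.750 13.591,176.750.

Run 5: The run is open, so emit a `<polyline>` with points (Y-flipped): 181.773,14.491 160.038,46.133 132.231,123.576 128.374,179.402.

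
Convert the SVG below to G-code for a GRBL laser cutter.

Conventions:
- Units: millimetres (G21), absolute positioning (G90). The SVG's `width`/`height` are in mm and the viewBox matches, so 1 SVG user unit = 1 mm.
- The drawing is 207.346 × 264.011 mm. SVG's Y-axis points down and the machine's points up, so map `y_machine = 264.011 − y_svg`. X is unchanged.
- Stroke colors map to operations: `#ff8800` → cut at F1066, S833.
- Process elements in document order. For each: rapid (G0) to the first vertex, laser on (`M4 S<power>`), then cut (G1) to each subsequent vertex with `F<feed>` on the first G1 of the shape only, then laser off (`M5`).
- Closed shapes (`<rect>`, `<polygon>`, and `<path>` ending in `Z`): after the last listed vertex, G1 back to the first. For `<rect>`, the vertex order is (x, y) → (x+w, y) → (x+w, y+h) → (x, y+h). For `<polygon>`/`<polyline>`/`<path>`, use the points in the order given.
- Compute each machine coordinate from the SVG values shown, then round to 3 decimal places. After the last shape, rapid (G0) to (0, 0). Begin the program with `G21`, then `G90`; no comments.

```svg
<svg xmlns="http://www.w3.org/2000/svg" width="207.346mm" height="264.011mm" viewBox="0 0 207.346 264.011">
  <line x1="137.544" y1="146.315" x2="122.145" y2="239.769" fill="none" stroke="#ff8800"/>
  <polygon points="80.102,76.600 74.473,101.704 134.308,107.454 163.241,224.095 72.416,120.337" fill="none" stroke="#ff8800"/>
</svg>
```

Since the viewBox matches the mm dimensions, user units are millimetres directly. The only transform is the Y-flip y_m = 264.011 − y_svg.

Shape 1 is a line segment drawn with `<line>`. Its stroke #ff8800 means cut at S833, F1066. After flipping Y the toolpath is (137.544,117.696) → (122.145,24.242).

Shape 2 is a closed polygon drawn with `<polygon>`. Its stroke #ff8800 means cut at S833, F1066. After flipping Y the toolpath is (80.102,187.411) → (74.473,162.307) → (134.308,156.557) → (163.241,39.916) → (72.416,143.674) → (80.102,187.411), returning to the start.

G21
G90
G0 X137.544 Y117.696
M4 S833
G1 X122.145 Y24.242 F1066
M5
G0 X80.102 Y187.411
M4 S833
G1 X74.473 Y162.307 F1066
G1 X134.308 Y156.557
G1 X163.241 Y39.916
G1 X72.416 Y143.674
G1 X80.102 Y187.411
M5
G0 X0.000 Y0.000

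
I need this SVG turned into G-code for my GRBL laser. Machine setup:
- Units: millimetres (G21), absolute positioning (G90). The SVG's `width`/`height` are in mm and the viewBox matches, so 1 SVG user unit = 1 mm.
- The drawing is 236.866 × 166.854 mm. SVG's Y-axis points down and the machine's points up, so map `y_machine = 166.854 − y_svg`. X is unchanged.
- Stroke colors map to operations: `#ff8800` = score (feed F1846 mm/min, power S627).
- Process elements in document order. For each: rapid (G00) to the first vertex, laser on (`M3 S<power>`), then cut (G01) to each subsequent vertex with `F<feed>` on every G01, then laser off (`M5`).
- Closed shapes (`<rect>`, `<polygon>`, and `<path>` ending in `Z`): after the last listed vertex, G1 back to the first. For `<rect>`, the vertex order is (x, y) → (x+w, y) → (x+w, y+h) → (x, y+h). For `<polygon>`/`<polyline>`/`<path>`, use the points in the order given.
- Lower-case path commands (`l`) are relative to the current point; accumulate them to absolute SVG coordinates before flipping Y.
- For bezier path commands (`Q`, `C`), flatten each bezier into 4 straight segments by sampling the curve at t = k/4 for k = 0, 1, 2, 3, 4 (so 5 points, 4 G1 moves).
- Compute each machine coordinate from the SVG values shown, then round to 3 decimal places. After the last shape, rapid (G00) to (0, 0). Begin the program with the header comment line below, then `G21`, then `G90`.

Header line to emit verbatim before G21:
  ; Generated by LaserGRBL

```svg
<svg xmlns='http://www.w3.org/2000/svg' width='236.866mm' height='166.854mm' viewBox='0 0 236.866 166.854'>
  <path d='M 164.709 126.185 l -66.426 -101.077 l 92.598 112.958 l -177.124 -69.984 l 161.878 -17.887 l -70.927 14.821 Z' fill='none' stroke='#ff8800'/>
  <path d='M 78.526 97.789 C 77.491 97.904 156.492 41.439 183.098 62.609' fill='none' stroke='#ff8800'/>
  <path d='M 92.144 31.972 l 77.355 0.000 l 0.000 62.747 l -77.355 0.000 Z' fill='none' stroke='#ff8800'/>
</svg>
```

; Generated by LaserGRBL
G21
G90
G00 X164.709 Y40.669
M3 S627
G01 X98.283 Y141.746 F1846
G01 X190.881 Y28.788 F1846
G01 X13.757 Y98.772 F1846
G01 X175.635 Y116.659 F1846
G01 X104.708 Y101.838 F1846
G01 X164.709 Y40.669 F1846
M5
G00 X78.526 Y69.065
M3 S627
G01 X90.687 Y77.490 F1846
G01 X120.447 Y94.551 F1846
G01 X155.389 Y107.663 F1846
G01 X183.098 Y104.245 F1846
M5
G00 X92.144 Y134.882
M3 S627
G01 X169.499 Y134.882 F1846
G01 X169.499 Y72.135 F1846
G01 X92.144 Y72.135 F1846
G01 X92.144 Y134.882 F1846
M5
G00 X0.000 Y0.000

viewBox `0 0 236.866 166.854` with mm width/height → 1 unit = 1 mm. Flip: y_m = 166.854 − y_svg.

**Shape 1** — `<path>` closed polygon, stroke `#ff8800` → score (S627, F1846). Machine vertices: (164.709,40.669) → (98.283,141.746) → (190.881,28.788) → (13.757,98.772) → (175.635,116.659) → (104.708,101.838) → (164.709,40.669). Closed: final G1 returns to the first vertex.

**Shape 2** — `<path>` cubic bezier, stroke `#ff8800` → score (S627, F1846). Control points (SVG): P0=(78.526,97.789), P1=(77.491,97.904), P2=(156.492,41.439), P3=(183.098,62.609); sampled at t=k/4. Machine vertices: (78.526,69.065) → (90.687,77.490) → (120.447,94.551) → (155.389,107.663) → (183.098,104.245). Open path.

**Shape 3** — `<path>` rectangle, stroke `#ff8800` → score (S627, F1846). Machine vertices: (92.144,134.882) → (169.499,134.882) → (169.499,72.135) → (92.144,72.135) → (92.144,134.882). Closed: final G1 returns to the first vertex.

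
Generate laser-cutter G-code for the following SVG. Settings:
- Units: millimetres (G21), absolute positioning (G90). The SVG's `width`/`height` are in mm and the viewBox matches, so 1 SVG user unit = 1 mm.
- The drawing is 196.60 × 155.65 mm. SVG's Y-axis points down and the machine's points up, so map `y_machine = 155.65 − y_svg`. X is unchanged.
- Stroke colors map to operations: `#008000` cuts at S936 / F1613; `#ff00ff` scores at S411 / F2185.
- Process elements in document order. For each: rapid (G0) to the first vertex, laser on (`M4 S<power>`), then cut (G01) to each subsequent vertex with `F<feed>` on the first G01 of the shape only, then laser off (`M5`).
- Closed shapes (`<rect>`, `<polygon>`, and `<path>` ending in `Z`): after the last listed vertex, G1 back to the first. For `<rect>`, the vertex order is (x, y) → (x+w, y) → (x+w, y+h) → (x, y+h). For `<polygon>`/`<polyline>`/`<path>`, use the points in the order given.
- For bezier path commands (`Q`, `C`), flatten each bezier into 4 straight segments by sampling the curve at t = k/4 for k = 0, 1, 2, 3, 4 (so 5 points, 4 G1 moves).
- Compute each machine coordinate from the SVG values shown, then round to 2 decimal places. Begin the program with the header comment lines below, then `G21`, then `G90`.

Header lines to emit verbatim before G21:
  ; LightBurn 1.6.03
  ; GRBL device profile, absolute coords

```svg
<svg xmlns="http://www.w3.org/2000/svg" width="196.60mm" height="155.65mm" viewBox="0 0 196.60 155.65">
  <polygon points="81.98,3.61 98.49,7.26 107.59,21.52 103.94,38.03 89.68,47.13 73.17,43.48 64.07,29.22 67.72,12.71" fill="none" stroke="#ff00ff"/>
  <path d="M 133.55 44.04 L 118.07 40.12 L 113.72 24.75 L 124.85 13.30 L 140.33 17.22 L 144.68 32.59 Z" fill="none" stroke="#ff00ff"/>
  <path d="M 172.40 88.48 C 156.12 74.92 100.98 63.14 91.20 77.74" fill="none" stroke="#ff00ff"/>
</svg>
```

Since the viewBox matches the mm dimensions, user units are millimetres directly. The only transform is the Y-flip y_m = 155.65 − y_svg.

Shape 1 is a regular polygon drawn with `<polygon>`. Its stroke #ff00ff means score at S411, F2185. After flipping Y the toolpath is (81.98,152.04) → (98.49,148.39) → (107.59,134.13) → (103.94,117.62) → (89.68,108.52) → (73.17,112.17) → (64.07,126.43) → (67.72,142.94) → (81.98,152.04), returning to the start.

Shape 2 is a regular polygon drawn with `<path>`. Its stroke #ff00ff means score at S411, F2185. After flipping Y the toolpath is (133.55,111.61) → (118.07,115.53) → (113.72,130.90) → (124.85,142.35) → (140.33,138.43) → (144.68,123.06) → (133.55,111.61), returning to the start.

Shape 3 is a cubic bezier drawn with `<path>`. Its stroke #ff00ff means score at S411, F2185. After flipping Y the toolpath is (172.40,67.17) → (154.22,76.62) → (129.36,83.10) → (105.72,84.30) → (91.20,77.91).

; LightBurn 1.6.03
; GRBL device profile, absolute coords
G21
G90
G0 X81.98 Y152.04
M4 S411
G01 X98.49 Y148.39 F2185
G01 X107.59 Y134.13
G01 X103.94 Y117.62
G01 X89.68 Y108.52
G01 X73.17 Y112.17
G01 X64.07 Y126.43
G01 X67.72 Y142.94
G01 X81.98 Y152.04
M5
G0 X133.55 Y111.61
M4 S411
G01 X118.07 Y115.53 F2185
G01 X113.72 Y130.90
G01 X124.85 Y142.35
G01 X140.33 Y138.43
G01 X144.68 Y123.06
G01 X133.55 Y111.61
M5
G0 X172.40 Y67.17
M4 S411
G01 X154.22 Y76.62 F2185
G01 X129.36 Y83.10
G01 X105.72 Y84.30
G01 X91.20 Y77.91
M5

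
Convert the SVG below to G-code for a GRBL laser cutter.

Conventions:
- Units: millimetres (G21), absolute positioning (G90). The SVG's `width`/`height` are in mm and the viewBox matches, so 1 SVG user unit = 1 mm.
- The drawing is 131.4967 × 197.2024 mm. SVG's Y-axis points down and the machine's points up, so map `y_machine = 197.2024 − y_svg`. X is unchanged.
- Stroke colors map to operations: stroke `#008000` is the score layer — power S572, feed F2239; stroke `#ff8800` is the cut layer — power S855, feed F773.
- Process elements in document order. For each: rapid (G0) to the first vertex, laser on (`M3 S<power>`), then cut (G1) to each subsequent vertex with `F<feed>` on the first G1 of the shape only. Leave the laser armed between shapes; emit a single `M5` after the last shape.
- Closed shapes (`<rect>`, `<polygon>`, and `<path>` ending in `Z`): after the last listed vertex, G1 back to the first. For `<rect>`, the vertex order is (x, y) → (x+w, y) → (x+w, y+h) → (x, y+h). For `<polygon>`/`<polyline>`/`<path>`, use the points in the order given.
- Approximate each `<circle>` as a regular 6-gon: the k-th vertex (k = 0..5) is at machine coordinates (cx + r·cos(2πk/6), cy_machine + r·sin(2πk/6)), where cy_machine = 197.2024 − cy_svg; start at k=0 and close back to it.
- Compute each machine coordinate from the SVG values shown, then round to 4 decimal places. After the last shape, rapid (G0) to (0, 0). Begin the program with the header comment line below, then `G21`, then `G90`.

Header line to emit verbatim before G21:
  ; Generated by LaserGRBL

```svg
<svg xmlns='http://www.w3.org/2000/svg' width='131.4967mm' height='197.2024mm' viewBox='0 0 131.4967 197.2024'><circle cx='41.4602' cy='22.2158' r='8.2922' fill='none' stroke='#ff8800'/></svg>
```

; Generated by LaserGRBL
G21
G90
G0 X49.7524 Y174.9866
M3 S855
G1 X45.6063 Y182.1679 F773
G1 X37.3141 Y182.1679
G1 X33.1680 Y174.9866
G1 X37.3141 Y167.8053
G1 X45.6063 Y167.8053
G1 X49.7524 Y174.9866
M5
G0 X0.0000 Y0.0000

Since the viewBox matches the mm dimensions, user units are millimetres directly. The only transform is the Y-flip y_m = 197.2024 − y_svg.

Shape 1 is a circle drawn with `<circle>`. Its stroke #ff8800 means cut at S855, F773. After flipping Y the toolpath is (49.7524,174.9866) → (45.6063,182.1679) → (37.3141,182.1679) → (33.1680,174.9866) → (37.3141,167.8053) → (45.6063,167.8053) → (49.7524,174.9866), returning to the start.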